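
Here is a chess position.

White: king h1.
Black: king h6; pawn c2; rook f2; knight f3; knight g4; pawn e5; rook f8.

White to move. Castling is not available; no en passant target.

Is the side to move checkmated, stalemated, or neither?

White to move; white king on h1.
In check: no.
King squares — g1: attacked by Nf3; g2: attacked by Rf2; h2: attacked by Rf2.
Legal moves for White: none.
Not in check and no legal moves → stalemate.

stalemate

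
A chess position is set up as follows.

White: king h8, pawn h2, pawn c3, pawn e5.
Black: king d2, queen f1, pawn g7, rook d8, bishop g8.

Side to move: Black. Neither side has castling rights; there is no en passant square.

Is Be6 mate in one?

After Be6: white king on h8; in check: yes, from the black rook on d8.
White has 2 legal replies: Kh7, Kxg7.
In check but a legal move exists → not checkmate.

no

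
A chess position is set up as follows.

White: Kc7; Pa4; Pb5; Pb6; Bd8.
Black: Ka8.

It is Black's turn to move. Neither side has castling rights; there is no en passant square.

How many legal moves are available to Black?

Black to move; king on a8.
In check: no.
Legal moves: none.
Count: 0.

0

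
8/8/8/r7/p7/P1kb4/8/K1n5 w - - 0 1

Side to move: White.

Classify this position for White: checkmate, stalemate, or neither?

White to move; white king on a1.
In check: no.
King squares — b1: attacked by Bd3; a2: attacked by Nc1; b2: attacked by Kc3.
Legal moves for White: none.
Not in check and no legal moves → stalemate.

stalemate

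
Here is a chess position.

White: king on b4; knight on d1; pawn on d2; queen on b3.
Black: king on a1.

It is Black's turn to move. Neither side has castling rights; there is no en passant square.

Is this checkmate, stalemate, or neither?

Black to move; black king on a1.
In check: no.
King squares — b1: attacked by Qb3; a2: attacked by Qb3; b2: attacked by Nd1.
Legal moves for Black: none.
Not in check and no legal moves → stalemate.

stalemate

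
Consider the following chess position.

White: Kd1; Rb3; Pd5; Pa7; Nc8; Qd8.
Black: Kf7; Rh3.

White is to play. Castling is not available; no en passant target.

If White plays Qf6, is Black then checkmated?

After Qf6: black king on f7; in check: yes, from the white queen on f6.
Black has 3 legal replies: Kg8, Ke8, Kxf6.
In check but a legal move exists → not checkmate.

no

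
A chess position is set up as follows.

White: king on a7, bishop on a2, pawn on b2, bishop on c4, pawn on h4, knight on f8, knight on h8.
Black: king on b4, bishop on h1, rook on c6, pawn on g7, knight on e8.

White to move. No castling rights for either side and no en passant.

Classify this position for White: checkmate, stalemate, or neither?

White to move; white king on a7.
In check: no.
Legal moves for White include: Nf7, Nhg6, Nh7, Nd7, Nfg6, Ne6, Kb8, Ka8, Kb7, Bg8, Bf7, Be6, Ba6, Bd5, Bb5, Bd3, Bcb3, Be2, ... (list truncated; more exist).
White has legal moves and is not in check → neither.

neither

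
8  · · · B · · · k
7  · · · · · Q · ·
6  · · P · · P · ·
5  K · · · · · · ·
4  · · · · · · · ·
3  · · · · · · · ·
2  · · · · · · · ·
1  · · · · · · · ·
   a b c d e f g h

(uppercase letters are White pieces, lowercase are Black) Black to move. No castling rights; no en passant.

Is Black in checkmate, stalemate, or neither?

Black to move; black king on h8.
In check: no.
King squares — g7: attacked by Pf6; h7: attacked by Qf7; g8: attacked by Qf7.
Legal moves for Black: none.
Not in check and no legal moves → stalemate.

stalemate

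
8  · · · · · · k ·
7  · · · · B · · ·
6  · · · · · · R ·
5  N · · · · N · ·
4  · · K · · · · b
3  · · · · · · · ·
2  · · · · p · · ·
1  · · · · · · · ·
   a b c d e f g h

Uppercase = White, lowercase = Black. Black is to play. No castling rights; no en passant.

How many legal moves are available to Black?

Black to move; king on g8.
In check: yes, from the white rook on g6.
Legal moves: Kh8, Kh7, Kf7.
Count: 3.

3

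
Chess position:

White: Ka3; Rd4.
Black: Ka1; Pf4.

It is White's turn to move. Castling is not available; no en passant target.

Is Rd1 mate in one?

After Rd1: black king on a1; in check: yes, from the white rook on d1.
King squares — b1: attacked by Rd1; a2: attacked by Ka3; b2: attacked by Ka3.
Black has no legal moves → checkmate.

yes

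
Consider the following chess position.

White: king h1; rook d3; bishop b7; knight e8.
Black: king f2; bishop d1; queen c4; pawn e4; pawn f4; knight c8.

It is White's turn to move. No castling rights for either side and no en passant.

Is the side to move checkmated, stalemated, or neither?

White to move; white king on h1.
In check: no.
Legal moves for White include: Ng7, Nc7, Nf6, Nd6, Bxc8, Ba8, Bc6, Ba6, Bd5, Bxe4, Rd8, Rd7, Rd6, Rd5, Rd4, Rh3, Rg3, Rf3+, ... (list truncated; more exist).
White has legal moves and is not in check → neither.

neither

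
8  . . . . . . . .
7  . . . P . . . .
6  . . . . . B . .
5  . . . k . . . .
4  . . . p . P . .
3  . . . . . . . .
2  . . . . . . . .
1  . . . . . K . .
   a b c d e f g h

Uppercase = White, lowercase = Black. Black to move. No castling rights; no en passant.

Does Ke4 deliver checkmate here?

no

After Ke4: white king on f1; in check: no.
White is not in check, so this cannot be checkmate.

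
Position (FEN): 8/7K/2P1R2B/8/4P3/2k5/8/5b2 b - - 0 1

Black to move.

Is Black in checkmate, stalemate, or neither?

neither

Black to move; black king on c3.
In check: no.
Legal moves for Black: Kd4, Kc4, Kb4, Kd3, Kb3, Kc2, Kb2, Ba6, Bb5, Bc4, Bh3, Bd3, Bg2, Be2.
Black has 14 legal moves and is not in check → neither.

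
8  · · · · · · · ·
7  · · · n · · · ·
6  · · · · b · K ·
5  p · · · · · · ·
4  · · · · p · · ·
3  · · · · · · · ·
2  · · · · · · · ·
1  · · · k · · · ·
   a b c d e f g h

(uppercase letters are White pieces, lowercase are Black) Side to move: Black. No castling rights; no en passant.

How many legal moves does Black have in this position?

Black to move; king on d1.
In check: no.
Legal moves: Nf8+, Nb8, Nf6, Nb6, Ne5+, Nc5, Bg8, Bf7+, Bf5+, Bd5, Bg4, Bc4, Bh3, Bb3, Ba2, Ke2, Kd2, Kc2, Ke1, Kc1, a4, e3.
Count: 22.

22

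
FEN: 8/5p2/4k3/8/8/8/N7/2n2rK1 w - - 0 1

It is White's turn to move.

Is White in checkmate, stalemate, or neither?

White to move; white king on g1.
In check: yes, from the black rook on f1.
Legal moves for White: Kh2, Kg2, Kxf1.
White is in check but has 3 legal moves → neither.

neither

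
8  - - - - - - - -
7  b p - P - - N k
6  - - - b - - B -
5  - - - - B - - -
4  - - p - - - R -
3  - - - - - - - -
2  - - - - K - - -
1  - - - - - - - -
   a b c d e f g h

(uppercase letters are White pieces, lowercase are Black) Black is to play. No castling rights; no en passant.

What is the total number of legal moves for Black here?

Black to move; king on h7.
In check: yes, from the white bishop on g6.
Legal moves: Kh8, Kg8, Kh6.
Count: 3.

3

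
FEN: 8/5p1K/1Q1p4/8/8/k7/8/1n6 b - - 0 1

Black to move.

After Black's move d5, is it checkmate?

no

After d5: white king on h7; in check: no.
White is not in check, so this cannot be checkmate.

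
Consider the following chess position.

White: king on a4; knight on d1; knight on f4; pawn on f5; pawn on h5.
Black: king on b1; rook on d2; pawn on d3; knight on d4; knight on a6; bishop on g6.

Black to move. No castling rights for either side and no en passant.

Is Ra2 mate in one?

yes

After Ra2: white king on a4; in check: yes, from the black rook on a2.
King squares — a3: attacked by Ra2; b3: attacked by Nd4; b4: attacked by Na6; a5: attacked by Ra2; b5: attacked by Nd4.
White has no legal moves → checkmate.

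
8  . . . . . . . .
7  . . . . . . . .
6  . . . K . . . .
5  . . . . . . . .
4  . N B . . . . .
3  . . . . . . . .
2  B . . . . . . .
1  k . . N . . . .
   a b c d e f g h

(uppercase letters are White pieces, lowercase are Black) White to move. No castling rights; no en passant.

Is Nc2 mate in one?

After Nc2: black king on a1; in check: yes, from the white knight on c2.
King squares — b1: attacked by Ba2; a2: attacked by Bc4; b2: attacked by Nd1.
Black has no legal moves → checkmate.

yes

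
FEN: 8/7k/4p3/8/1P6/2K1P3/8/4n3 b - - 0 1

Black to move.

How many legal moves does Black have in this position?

Black to move; king on h7.
In check: no.
Legal moves: Kh8, Kg8, Kg7, Kh6, Kg6, Nf3, Nd3, Ng2, Nc2, e5.
Count: 10.

10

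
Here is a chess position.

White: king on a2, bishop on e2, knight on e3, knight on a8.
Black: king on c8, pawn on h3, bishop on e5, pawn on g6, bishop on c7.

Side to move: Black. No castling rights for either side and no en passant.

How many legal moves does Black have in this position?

22

Black to move; king on c8.
In check: no.
Legal moves: Kd8, Kb8, Kd7, Kb7, Bd8, Bb8, Bcd6, Bb6, Ba5, Bh8, Bg7, Bf6, Bed6, Bf4, Bd4, Bg3, Bc3, Bh2, Bb2, Ba1, g5, h2.
Count: 22.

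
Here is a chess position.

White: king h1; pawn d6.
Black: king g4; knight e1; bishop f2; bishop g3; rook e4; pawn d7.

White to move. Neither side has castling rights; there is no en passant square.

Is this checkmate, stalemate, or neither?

White to move; white king on h1.
In check: no.
King squares — g1: attacked by Bf2; g2: attacked by Ne1; h2: attacked by Bg3.
Legal moves for White: none.
Not in check and no legal moves → stalemate.

stalemate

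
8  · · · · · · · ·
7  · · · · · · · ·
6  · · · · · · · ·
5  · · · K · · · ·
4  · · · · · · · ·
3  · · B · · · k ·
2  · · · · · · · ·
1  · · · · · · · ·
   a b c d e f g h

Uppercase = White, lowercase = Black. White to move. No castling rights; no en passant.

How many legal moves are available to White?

19

White to move; king on d5.
In check: no.
Legal moves: Ke6, Kd6, Kc6, Ke5, Kc5, Ke4, Kd4, Kc4, Bh8, Bg7, Bf6, Be5+, Ba5, Bd4, Bb4, Bd2, Bb2, Be1+, Ba1.
Count: 19.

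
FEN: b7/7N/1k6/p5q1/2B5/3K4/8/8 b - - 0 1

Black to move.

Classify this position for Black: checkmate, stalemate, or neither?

Black to move; black king on b6.
In check: no.
Legal moves for Black include: Bb7, Bc6, Bd5, Be4+, Bf3, Bg2, Bh1, Kc7, Kb7, Ka7, Kc6, Kc5, Qg8, Qd8+, Qg7, Qe7, Qh6, Qg6+, ... (list truncated; more exist).
Black has legal moves and is not in check → neither.

neither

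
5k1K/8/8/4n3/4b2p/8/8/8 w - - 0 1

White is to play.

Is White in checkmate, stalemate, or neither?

White to move; white king on h8.
In check: no.
King squares — g7: attacked by Kf8; h7: attacked by Be4; g8: attacked by Kf8.
Legal moves for White: none.
Not in check and no legal moves → stalemate.

stalemate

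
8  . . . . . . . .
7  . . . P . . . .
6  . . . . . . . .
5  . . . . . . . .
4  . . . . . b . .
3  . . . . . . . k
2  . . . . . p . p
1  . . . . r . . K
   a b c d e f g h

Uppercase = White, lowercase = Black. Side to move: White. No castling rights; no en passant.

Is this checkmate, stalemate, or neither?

White to move; white king on h1.
In check: yes, from the black rook on e1.
King squares — g1: attacked by Re1; g2: attacked by Kh3; h2: attacked by Kh3.
Legal moves for White: none.
In check with no legal moves → checkmate.

checkmate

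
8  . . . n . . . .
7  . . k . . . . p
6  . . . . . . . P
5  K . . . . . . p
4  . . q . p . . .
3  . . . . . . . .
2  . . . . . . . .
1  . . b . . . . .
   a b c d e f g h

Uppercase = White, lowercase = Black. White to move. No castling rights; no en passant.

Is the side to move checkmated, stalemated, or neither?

White to move; white king on a5.
In check: no.
King squares — a4: attacked by Qc4; b4: attacked by Qc4; b5: attacked by Qc4; a6: attacked by Qc4; b6: attacked by Kc7.
Legal moves for White: none.
Not in check and no legal moves → stalemate.

stalemate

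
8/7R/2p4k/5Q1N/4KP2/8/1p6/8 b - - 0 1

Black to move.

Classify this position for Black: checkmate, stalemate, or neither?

checkmate

Black to move; black king on h6.
In check: yes, from the white rook on h7.
King squares — g5: attacked by Pf4; h5: attacked by Qf5; g6: attacked by Qf5; g7: attacked by Nh5; h7: attacked by Qf5.
Legal moves for Black: none.
In check with no legal moves → checkmate.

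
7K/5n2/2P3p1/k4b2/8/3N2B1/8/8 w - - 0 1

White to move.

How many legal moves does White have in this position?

White to move; king on h8.
In check: yes, from the black knight on f7.
Legal moves: Kg8, Kh7, Kg7.
Count: 3.

3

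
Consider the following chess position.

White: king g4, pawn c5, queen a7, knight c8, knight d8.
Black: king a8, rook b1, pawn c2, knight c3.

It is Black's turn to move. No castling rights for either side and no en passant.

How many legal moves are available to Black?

0

Black to move; king on a8.
In check: yes, from the white queen on a7.
Legal moves: none.
Count: 0.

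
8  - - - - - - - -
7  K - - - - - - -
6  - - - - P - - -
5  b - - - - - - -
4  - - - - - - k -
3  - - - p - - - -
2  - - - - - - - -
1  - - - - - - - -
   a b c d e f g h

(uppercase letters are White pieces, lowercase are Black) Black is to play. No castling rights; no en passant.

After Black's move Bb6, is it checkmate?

no

After Bb6: white king on a7; in check: yes, from the black bishop on b6.
White has 5 legal replies: Kb8, Ka8, Kb7, Kxb6, Ka6.
In check but a legal move exists → not checkmate.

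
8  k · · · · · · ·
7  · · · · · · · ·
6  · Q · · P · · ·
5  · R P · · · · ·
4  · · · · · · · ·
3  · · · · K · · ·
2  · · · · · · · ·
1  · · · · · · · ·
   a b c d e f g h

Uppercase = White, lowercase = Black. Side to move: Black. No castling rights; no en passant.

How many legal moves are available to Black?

Black to move; king on a8.
In check: no.
Legal moves: none.
Count: 0.

0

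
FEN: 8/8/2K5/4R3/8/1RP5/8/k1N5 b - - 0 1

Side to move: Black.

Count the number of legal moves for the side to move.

0

Black to move; king on a1.
In check: no.
Legal moves: none.
Count: 0.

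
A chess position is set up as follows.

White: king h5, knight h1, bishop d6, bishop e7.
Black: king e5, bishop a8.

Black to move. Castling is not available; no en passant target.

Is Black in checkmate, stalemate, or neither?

Black to move; black king on e5.
In check: yes, from the white bishop on d6.
King squares — d4: available; e4: available; f4: attacked by Bd6; d5: available; f5: available; d6: attacked by Be7; e6: available; f6: attacked by Be7.
Legal moves for Black: Ke6, Kf5, Kd5, Ke4, Kd4.
Black is in check but has 5 legal moves → neither.

neither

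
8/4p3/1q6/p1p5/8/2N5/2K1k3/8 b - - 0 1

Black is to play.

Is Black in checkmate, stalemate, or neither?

Black to move; black king on e2.
In check: yes, from the white knight on c3.
Legal moves for Black: Kf3, Ke3, Kf2, Kf1, Ke1.
Black is in check but has 5 legal moves → neither.

neither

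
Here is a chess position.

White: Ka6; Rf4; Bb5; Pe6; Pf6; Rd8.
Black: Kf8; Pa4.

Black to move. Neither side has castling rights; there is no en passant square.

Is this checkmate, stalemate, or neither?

Black to move; black king on f8.
In check: yes, from the white rook on d8.
King squares — e7: attacked by Pf6; f7: attacked by Pe6; g7: attacked by Pf6; e8: attacked by Bb5; g8: attacked by Rd8.
Legal moves for Black: none.
In check with no legal moves → checkmate.

checkmate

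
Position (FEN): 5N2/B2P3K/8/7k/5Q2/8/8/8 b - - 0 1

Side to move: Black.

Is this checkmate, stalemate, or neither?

Black to move; black king on h5.
In check: no.
King squares — g4: attacked by Qf4; h4: attacked by Qf4; g5: attacked by Qf4; g6: attacked by Kh7; h6: attacked by Qf4.
Legal moves for Black: none.
Not in check and no legal moves → stalemate.

stalemate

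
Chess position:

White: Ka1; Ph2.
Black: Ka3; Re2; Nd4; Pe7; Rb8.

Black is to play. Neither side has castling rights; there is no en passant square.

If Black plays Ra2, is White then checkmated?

After Ra2: white king on a1; in check: yes, from the black rook on a2.
King squares — b1: attacked by Rb8; a2: attacked by Ka3; b2: attacked by Ra2.
White has no legal moves → checkmate.

yes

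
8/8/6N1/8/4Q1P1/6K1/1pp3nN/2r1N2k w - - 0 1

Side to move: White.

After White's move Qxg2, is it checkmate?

After Qxg2: black king on h1; in check: yes, from the white queen on g2.
King squares — g1: attacked by Qg2; g2: attacked by Ne1; h2: attacked by Qg2.
Black has no legal moves → checkmate.

yes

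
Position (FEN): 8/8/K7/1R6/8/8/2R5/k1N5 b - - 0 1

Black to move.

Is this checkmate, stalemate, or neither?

stalemate

Black to move; black king on a1.
In check: no.
King squares — b1: attacked by Rb5; a2: attacked by Nc1; b2: attacked by Rc2.
Legal moves for Black: none.
Not in check and no legal moves → stalemate.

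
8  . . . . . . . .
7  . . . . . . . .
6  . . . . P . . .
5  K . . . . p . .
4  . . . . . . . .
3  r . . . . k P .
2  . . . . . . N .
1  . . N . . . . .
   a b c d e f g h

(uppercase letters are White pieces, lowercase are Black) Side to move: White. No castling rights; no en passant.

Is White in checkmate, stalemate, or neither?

neither

White to move; white king on a5.
In check: yes, from the black rook on a3.
King squares — a4: attacked by Ra3; b4: available; b5: available; a6: attacked by Ra3; b6: available.
Legal moves for White: Kb6, Kb5, Kb4.
White is in check but has 3 legal moves → neither.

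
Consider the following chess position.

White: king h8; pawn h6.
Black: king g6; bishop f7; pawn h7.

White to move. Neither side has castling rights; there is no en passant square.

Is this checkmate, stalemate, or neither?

stalemate

White to move; white king on h8.
In check: no.
King squares — g7: attacked by Kg6; h7: attacked by Kg6; g8: attacked by Bf7.
Legal moves for White: none.
Not in check and no legal moves → stalemate.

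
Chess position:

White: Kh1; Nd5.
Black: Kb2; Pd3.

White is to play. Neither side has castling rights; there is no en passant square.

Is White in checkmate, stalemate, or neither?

White to move; white king on h1.
In check: no.
Legal moves for White: Ne7, Nc7, Nf6, Nb6, Nf4, Nb4, Ne3, Nc3, Kh2, Kg2, Kg1.
White has 11 legal moves and is not in check → neither.

neither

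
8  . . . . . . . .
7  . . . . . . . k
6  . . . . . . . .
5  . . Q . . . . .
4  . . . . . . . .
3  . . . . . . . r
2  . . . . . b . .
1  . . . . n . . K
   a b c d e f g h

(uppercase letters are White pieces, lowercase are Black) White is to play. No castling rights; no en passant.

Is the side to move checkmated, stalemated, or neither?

White to move; white king on h1.
In check: yes, from the black rook on h3.
King squares — g1: attacked by Bf2; g2: attacked by Ne1; h2: attacked by Rh3.
Legal moves for White: none.
In check with no legal moves → checkmate.

checkmate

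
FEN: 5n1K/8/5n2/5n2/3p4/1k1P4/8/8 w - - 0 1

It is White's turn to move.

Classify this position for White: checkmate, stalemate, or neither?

White to move; white king on h8.
In check: no.
King squares — g7: attacked by Nf5; h7: attacked by Nf6; g8: attacked by Nf6.
Legal moves for White: none.
Not in check and no legal moves → stalemate.

stalemate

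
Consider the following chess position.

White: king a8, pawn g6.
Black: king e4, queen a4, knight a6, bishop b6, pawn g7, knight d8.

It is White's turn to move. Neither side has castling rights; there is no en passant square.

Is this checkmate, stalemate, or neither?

stalemate

White to move; white king on a8.
In check: no.
King squares — a7: attacked by Bb6; b7: attacked by Nd8; b8: attacked by Na6.
Legal moves for White: none.
Not in check and no legal moves → stalemate.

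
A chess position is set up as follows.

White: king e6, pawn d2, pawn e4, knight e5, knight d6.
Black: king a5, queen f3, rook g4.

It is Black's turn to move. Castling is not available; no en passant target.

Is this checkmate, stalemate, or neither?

neither

Black to move; black king on a5.
In check: no.
Legal moves for Black include: Kb6, Ka6, Kb4, Ka4, Rg8, Rg7, Rg6+, Rg5, Rh4, Rf4, Rxe4, Rg3, Rg2, Rg1, Qf8, Qf7+, Qf6+, Qf5+, ... (list truncated; more exist).
Black has legal moves and is not in check → neither.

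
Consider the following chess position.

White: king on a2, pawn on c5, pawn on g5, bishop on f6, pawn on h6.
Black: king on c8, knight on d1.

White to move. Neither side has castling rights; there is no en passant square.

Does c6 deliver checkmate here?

no

After c6: black king on c8; in check: no.
Black is not in check, so this cannot be checkmate.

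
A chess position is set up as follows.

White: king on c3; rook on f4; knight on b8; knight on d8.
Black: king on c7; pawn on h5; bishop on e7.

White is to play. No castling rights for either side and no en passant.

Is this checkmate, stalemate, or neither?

neither

White to move; white king on c3.
In check: no.
Legal moves for White include: Nf7, Nb7, Ne6+, Ndc6, Nd7, Nbc6, Na6+, Rf8, Rf7, Rf6, Rf5, Rh4, Rg4, Re4, Rd4, Rc4+, Rb4, Ra4, ... (list truncated; more exist).
White has legal moves and is not in check → neither.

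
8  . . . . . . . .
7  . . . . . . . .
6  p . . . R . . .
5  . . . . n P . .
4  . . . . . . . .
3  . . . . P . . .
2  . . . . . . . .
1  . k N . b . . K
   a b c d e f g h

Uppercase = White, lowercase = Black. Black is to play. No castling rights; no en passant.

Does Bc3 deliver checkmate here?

After Bc3: white king on h1; in check: no.
White is not in check, so this cannot be checkmate.

no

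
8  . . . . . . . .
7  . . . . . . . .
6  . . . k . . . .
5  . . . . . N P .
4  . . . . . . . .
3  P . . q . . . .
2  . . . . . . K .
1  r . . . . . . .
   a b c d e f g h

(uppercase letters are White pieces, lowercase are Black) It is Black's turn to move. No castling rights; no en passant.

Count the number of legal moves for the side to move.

Black to move; king on d6.
In check: yes, from the white knight on f5.
Legal moves: Kd7, Kc7, Ke6, Kc6, Ke5, Kd5, Kc5, Qxf5.
Count: 8.

8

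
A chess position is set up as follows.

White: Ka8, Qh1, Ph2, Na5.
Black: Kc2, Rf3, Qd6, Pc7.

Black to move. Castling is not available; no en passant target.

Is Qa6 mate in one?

After Qa6: white king on a8; in check: yes, from the black queen on a6.
White has 1 legal reply: Kb8.
In check but a legal move exists → not checkmate.

no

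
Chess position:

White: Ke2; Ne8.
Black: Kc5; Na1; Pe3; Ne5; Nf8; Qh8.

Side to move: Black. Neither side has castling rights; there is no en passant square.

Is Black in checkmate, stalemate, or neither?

neither

Black to move; black king on c5.
In check: no.
Legal moves for Black include: Qg8, Qh7, Qg7, Qh6, Qf6, Qh5+, Qh4, Qh3, Qh2+, Qh1, Nh7, Nfd7, Nfg6, Ne6, Nf7, Ned7, Neg6, Nc6, ... (list truncated; more exist).
Black has legal moves and is not in check → neither.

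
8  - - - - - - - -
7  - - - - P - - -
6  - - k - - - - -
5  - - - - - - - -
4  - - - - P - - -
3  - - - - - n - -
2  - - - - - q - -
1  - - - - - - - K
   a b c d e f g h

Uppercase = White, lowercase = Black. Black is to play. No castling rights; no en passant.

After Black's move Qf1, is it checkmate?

yes

After Qf1: white king on h1; in check: yes, from the black queen on f1.
King squares — g1: attacked by Qf1; g2: attacked by Qf1; h2: attacked by Nf3.
White has no legal moves → checkmate.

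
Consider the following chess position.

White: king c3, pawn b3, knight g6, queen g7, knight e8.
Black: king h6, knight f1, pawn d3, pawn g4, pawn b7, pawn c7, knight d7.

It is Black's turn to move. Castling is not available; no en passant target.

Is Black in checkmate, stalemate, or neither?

neither

Black to move; black king on h6.
In check: yes, from the white queen on g7.
Legal moves for Black: Kh5, Kg5.
Black is in check but has 2 legal moves → neither.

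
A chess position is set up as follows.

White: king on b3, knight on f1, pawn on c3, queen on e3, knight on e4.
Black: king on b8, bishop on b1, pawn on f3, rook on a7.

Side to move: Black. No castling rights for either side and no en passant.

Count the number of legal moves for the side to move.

Black to move; king on b8.
In check: no.
Legal moves: Kc8, Ka8, Kc7, Kb7, Ra8, Rh7, Rg7, Rf7, Re7, Rd7, Rc7, Rb7+, Ra6, Ra5, Ra4, Ra3+, Ra2, Ra1, Bxe4, Bd3, Bc2+, Ba2+, f2.
Count: 23.

23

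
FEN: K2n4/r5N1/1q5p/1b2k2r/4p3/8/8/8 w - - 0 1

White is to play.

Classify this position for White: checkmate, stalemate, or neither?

checkmate

White to move; white king on a8.
In check: yes, from the black rook on a7.
King squares — a7: attacked by Qb6; b7: attacked by Qb6; b8: attacked by Qb6.
Legal moves for White: none.
In check with no legal moves → checkmate.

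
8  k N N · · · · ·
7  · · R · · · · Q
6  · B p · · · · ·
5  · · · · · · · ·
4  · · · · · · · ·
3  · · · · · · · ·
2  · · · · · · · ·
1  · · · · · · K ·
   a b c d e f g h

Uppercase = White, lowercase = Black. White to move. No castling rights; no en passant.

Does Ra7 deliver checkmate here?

After Ra7: black king on a8; in check: yes, from the white rook on a7.
Black has 1 legal reply: Kxb8.
In check but a legal move exists → not checkmate.

no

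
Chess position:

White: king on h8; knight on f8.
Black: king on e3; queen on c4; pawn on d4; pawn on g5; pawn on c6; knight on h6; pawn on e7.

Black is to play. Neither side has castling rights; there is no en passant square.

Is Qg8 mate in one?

yes

After Qg8: white king on h8; in check: yes, from the black queen on g8.
King squares — g7: attacked by Qg8; h7: attacked by Qg8; g8: attacked by Nh6.
White has no legal moves → checkmate.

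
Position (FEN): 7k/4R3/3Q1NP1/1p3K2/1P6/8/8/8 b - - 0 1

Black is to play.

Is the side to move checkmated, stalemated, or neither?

Black to move; black king on h8.
In check: no.
King squares — g7: attacked by Re7; h7: attacked by Nf6; g8: attacked by Nf6.
Legal moves for Black: none.
Not in check and no legal moves → stalemate.

stalemate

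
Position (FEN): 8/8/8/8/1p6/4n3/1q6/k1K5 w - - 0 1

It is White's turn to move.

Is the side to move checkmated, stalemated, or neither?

White to move; white king on c1.
In check: yes, from the black queen on b2.
King squares — b1: attacked by Ka1; d1: attacked by Ne3; b2: attacked by Ka1; c2: attacked by Qb2; d2: attacked by Qb2.
Legal moves for White: none.
In check with no legal moves → checkmate.

checkmate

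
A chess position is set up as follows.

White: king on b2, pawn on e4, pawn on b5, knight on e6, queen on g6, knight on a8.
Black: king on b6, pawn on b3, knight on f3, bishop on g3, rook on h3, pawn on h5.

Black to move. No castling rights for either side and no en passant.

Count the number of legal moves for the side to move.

4

Black to move; king on b6.
In check: yes, from the white knight on a8.
Legal moves: Kb7, Ka7, Kxb5, Ka5.
Count: 4.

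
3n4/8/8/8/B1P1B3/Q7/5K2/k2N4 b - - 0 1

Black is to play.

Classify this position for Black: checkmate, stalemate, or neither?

checkmate

Black to move; black king on a1.
In check: yes, from the white queen on a3.
King squares — b1: attacked by Be4; a2: attacked by Qa3; b2: attacked by Nd1.
Legal moves for Black: none.
In check with no legal moves → checkmate.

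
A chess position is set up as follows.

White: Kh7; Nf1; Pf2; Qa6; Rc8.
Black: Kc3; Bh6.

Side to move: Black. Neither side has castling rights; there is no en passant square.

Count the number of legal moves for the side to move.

Black to move; king on c3.
In check: yes, from the white rook on c8.
Legal moves: Kd4, Kb4, Kb3, Kb2.
Count: 4.

4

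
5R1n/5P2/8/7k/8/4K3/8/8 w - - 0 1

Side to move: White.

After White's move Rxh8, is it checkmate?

After Rxh8: black king on h5; in check: yes, from the white rook on h8.
Black has 3 legal replies: Kg6, Kg5, Kg4.
In check but a legal move exists → not checkmate.

no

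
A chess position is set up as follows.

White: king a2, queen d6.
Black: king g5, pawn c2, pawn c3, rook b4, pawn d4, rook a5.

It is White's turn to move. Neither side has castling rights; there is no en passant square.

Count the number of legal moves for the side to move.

0

White to move; king on a2.
In check: yes, from the black rook on a5.
Legal moves: none.
Count: 0.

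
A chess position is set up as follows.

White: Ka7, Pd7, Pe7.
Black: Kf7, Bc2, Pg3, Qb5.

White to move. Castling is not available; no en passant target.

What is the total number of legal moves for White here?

White to move; king on a7.
In check: no.
Legal moves: Ka8, e8=Q+, e8=R, e8=B+, e8=N, d8=Q, d8=R, d8=B, d8=N+.
Count: 9.

9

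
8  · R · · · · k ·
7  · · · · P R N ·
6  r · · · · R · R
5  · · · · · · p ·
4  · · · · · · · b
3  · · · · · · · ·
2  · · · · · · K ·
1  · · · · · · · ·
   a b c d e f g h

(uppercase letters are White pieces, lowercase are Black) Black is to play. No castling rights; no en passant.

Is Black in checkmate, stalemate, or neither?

Black to move; black king on g8.
In check: yes, from the white rook on b8.
King squares — f7: attacked by Rf6; g7: attacked by Rf7; h7: attacked by Rh6; f8: attacked by Pe7; h8: attacked by Rh6.
Legal moves for Black: none.
In check with no legal moves → checkmate.

checkmate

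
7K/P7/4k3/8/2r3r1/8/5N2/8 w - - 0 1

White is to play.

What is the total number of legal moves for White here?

11

White to move; king on h8.
In check: no.
Legal moves: Kh7, Nxg4, Ne4, Nh3, Nd3, Nh1, Nd1, a8=Q, a8=R, a8=B, a8=N.
Count: 11.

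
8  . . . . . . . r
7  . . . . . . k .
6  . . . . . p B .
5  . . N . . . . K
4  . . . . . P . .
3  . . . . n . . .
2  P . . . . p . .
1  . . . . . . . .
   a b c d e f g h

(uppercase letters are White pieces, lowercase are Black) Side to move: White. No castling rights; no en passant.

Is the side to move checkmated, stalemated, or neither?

neither

White to move; white king on h5.
In check: yes, from the black rook on h8.
Legal moves for White: Bh7.
White is in check but has 1 legal move → neither.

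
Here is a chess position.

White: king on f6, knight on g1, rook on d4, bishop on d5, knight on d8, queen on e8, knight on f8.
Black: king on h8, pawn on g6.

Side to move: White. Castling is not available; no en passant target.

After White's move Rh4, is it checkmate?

After Rh4: black king on h8; in check: yes, from the white rook on h4.
King squares — g7: attacked by Kf6; h7: attacked by Rh4; g8: attacked by Bd5.
Black has no legal moves → checkmate.

yes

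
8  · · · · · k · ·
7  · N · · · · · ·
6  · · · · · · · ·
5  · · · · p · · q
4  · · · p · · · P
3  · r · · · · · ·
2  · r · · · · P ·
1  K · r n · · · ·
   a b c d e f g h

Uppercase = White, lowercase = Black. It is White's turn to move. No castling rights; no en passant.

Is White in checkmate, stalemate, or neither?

checkmate

White to move; white king on a1.
In check: yes, from the black rook on c1.
King squares — b1: attacked by Rc1; a2: attacked by Rb2; b2: attacked by Nd1.
Legal moves for White: none.
In check with no legal moves → checkmate.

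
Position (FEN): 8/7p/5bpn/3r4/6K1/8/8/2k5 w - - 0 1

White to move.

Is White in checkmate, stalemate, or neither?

neither

White to move; white king on g4.
In check: yes, from the black knight on h6.
Legal moves for White: Kf4, Kh3, Kg3, Kf3.
White is in check but has 4 legal moves → neither.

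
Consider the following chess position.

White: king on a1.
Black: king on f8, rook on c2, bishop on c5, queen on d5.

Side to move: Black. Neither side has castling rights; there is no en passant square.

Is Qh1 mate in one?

yes

After Qh1: white king on a1; in check: yes, from the black queen on h1.
King squares — b1: attacked by Qh1; a2: attacked by Rc2; b2: attacked by Rc2.
White has no legal moves → checkmate.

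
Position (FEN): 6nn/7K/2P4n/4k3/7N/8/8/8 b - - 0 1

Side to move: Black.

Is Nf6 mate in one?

After Nf6: white king on h7; in check: yes, from the black knight on f6.
White has 3 legal replies: Kxh8, Kg7, Kxh6.
In check but a legal move exists → not checkmate.

no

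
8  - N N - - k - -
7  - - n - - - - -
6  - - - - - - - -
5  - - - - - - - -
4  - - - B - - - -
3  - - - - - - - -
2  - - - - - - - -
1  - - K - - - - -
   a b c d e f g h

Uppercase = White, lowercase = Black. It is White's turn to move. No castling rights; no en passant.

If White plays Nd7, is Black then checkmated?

After Nd7: black king on f8; in check: yes, from the white knight on d7.
Black has 3 legal replies: Kg8, Ke8, Kf7.
In check but a legal move exists → not checkmate.

no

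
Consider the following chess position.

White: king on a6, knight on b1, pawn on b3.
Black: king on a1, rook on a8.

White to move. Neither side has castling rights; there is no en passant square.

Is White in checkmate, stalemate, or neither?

White to move; white king on a6.
In check: yes, from the black rook on a8.
Legal moves for White: Kb7, Kb6, Kb5.
White is in check but has 3 legal moves → neither.

neither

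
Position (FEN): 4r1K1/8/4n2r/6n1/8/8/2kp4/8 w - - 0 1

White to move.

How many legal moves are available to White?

White to move; king on g8.
In check: yes, from the black rook on e8.
Legal moves: none.
Count: 0.

0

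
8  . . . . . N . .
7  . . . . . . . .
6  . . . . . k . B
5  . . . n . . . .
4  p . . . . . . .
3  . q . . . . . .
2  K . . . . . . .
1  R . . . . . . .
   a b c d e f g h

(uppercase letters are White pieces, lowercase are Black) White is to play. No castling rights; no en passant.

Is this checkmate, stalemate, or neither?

checkmate

White to move; white king on a2.
In check: yes, from the black queen on b3.
King squares — a1: own rook; b1: attacked by Qb3; b2: attacked by Qb3; a3: attacked by Qb3; b3: attacked by Pa4.
Legal moves for White: none.
In check with no legal moves → checkmate.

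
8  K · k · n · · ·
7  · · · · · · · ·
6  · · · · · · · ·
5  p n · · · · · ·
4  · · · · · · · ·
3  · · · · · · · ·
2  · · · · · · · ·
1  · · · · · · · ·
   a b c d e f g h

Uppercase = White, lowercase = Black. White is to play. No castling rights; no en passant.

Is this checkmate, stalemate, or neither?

White to move; white king on a8.
In check: no.
King squares — a7: attacked by Nb5; b7: attacked by Kc8; b8: attacked by Kc8.
Legal moves for White: none.
Not in check and no legal moves → stalemate.

stalemate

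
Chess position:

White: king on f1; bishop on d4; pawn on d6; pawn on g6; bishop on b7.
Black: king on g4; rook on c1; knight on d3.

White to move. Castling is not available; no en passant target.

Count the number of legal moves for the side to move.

White to move; king on f1.
In check: yes, from the black rook on c1.
Legal moves: Kg2, Ke2.
Count: 2.

2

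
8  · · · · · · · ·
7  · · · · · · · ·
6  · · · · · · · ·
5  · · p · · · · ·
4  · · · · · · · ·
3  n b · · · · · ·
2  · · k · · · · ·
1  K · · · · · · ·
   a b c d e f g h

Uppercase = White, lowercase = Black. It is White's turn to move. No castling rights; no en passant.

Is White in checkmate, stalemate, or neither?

stalemate

White to move; white king on a1.
In check: no.
King squares — b1: attacked by Kc2; a2: attacked by Bb3; b2: attacked by Kc2.
Legal moves for White: none.
Not in check and no legal moves → stalemate.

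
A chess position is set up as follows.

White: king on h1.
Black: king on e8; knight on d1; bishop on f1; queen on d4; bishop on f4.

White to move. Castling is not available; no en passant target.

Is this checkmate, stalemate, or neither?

White to move; white king on h1.
In check: no.
King squares — g1: attacked by Qd4; g2: attacked by Bf1; h2: attacked by Bf4.
Legal moves for White: none.
Not in check and no legal moves → stalemate.

stalemate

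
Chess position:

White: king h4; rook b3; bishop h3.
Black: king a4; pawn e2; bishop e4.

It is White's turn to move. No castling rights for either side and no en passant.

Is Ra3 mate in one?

After Ra3: black king on a4; in check: yes, from the white rook on a3.
Black has 3 legal replies: Kb5, Kb4, Kxa3.
In check but a legal move exists → not checkmate.

no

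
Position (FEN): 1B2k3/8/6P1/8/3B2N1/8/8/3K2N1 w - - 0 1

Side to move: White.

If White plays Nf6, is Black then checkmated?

After Nf6: black king on e8; in check: yes, from the white knight on f6.
Black has 3 legal replies: Kf8, Kd8, Ke7.
In check but a legal move exists → not checkmate.

no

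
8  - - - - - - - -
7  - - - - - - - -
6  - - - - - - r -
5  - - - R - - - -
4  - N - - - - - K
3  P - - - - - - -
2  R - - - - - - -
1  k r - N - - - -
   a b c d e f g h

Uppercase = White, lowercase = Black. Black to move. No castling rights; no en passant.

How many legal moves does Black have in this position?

0

Black to move; king on a1.
In check: yes, from the white rook on a2.
Legal moves: none.
Count: 0.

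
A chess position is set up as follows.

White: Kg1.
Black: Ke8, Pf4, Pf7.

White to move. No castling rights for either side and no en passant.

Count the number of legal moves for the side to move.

5

White to move; king on g1.
In check: no.
Legal moves: Kh2, Kg2, Kf2, Kh1, Kf1.
Count: 5.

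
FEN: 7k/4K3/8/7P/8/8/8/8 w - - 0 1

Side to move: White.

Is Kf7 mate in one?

no

After Kf7: black king on h8; in check: no.
Black is not in check, so this cannot be checkmate.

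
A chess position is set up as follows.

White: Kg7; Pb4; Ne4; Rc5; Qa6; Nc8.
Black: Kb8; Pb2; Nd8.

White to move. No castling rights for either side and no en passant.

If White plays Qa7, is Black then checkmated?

yes

After Qa7: black king on b8; in check: yes, from the white queen on a7.
King squares — a7: attacked by Nc8; b7: attacked by Qa7; c7: attacked by Rc5; a8: attacked by Qa7; c8: attacked by Rc5.
Black has no legal moves → checkmate.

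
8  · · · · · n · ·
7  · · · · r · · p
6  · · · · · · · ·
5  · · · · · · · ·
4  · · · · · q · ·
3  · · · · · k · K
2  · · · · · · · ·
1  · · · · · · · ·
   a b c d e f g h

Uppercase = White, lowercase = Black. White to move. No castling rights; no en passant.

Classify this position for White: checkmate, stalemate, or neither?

White to move; white king on h3.
In check: no.
King squares — g2: attacked by Kf3; h2: attacked by Qf4; g3: attacked by Kf3; g4: attacked by Kf3; h4: attacked by Qf4.
Legal moves for White: none.
Not in check and no legal moves → stalemate.

stalemate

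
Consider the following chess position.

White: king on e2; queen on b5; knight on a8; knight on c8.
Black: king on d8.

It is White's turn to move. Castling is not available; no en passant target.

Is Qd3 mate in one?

no

After Qd3: black king on d8; in check: yes, from the white queen on d3.
Black has 2 legal replies: Ke8, Kxc8.
In check but a legal move exists → not checkmate.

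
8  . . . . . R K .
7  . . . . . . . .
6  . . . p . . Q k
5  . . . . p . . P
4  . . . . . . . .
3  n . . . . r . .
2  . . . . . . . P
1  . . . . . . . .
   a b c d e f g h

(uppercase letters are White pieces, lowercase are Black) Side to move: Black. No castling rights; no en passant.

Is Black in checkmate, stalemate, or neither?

checkmate

Black to move; black king on h6.
In check: yes, from the white queen on g6.
King squares — g5: attacked by Qg6; h5: attacked by Qg6; g6: attacked by Ph5; g7: attacked by Qg6; h7: attacked by Qg6.
Legal moves for Black: none.
In check with no legal moves → checkmate.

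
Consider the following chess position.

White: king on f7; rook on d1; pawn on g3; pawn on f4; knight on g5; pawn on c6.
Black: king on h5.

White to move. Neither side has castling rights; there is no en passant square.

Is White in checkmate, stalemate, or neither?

White to move; white king on f7.
In check: no.
Legal moves for White include: Kg8, Kf8, Ke8, Kg7, Ke7, Kf6, Ke6, Nh7, Ne6, Ne4, Nh3, Nf3, Rd8, Rd7, Rd6, Rd5, Rd4, Rd3, ... (list truncated; more exist).
White has legal moves and is not in check → neither.

neither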